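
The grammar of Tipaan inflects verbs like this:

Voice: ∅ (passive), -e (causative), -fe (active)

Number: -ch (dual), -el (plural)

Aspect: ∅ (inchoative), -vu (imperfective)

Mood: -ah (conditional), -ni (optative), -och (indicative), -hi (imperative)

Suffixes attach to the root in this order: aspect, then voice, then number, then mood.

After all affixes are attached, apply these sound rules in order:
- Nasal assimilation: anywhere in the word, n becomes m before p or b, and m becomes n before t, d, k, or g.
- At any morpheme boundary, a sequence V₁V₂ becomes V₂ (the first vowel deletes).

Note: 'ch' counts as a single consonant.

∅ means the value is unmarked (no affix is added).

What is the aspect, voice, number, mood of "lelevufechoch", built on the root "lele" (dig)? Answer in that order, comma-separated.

Segment: lele-vu-fe-ch-och.
aspect: -vu → imperfective.
voice: -fe → active.
number: -ch → dual.
mood: -och → indicative.

imperfective, active, dual, indicative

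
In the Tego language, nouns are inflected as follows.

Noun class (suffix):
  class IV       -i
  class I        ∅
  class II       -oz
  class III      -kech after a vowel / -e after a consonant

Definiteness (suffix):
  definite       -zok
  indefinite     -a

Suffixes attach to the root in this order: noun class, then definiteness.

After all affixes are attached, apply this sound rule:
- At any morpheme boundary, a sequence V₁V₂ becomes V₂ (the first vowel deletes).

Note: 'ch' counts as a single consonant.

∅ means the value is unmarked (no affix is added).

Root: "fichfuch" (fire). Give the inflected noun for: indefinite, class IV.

fichfucha

Attach noun class class IV -i → fichfuchi.
Attach definiteness indefinite -a → fichfuchia.
Apply vowel deletion: fichfuchia → fichfucha.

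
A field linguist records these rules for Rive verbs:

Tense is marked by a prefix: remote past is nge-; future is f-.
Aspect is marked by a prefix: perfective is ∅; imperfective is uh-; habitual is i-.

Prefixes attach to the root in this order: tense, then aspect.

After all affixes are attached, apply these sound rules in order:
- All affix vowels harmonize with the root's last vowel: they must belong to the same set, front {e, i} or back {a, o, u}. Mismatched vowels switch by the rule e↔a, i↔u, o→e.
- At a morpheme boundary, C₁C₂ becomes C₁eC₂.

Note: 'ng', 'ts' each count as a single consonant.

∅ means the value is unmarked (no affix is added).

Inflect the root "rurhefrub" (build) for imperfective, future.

Attach tense future f- → frurhefrub.
Attach aspect imperfective uh- → uhfrurhefrub.
Vowel harmony: no change.
Apply epenthesis: uhfrurhefrub → uheferurhefrub.

uheferurhefrub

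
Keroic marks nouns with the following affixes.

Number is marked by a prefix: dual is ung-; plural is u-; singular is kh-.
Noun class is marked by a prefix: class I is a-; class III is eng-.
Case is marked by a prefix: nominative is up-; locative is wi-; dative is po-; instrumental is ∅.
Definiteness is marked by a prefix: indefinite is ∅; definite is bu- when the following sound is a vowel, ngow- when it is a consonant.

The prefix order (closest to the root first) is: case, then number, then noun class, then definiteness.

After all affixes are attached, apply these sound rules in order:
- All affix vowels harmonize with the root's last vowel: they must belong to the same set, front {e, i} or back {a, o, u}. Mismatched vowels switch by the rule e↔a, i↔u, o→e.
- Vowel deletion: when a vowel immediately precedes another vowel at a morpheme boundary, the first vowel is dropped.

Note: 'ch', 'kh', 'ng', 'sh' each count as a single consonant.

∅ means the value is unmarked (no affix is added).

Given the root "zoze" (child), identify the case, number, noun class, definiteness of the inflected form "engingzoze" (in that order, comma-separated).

Segment: eng-ung-zoze.
case: ∅ → instrumental.
number: ung- → dual.
noun class: eng- → class III.
definiteness: ∅ → indefinite.

instrumental, dual, class III, indefinite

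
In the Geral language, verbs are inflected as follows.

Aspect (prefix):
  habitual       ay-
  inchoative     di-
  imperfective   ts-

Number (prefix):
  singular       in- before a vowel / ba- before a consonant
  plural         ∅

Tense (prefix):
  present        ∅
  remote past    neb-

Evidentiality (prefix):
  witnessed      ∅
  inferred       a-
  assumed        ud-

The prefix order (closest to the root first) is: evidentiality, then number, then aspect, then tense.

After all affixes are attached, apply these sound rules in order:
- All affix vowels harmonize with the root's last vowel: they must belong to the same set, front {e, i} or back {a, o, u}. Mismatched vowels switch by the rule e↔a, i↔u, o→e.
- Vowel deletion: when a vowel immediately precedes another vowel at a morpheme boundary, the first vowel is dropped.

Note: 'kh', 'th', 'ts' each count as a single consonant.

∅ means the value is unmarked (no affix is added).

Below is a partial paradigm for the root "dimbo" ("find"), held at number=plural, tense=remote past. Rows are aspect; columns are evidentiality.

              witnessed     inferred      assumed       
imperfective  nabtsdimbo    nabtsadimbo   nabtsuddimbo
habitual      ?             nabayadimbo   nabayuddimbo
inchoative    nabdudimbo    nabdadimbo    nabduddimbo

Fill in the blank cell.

evidentiality = witnessed: zero marking, form stays dimbo.
number = plural: zero marking, form stays dimbo.
Attach aspect habitual ay- → aydimbo.
Attach tense remote past neb- → nebaydimbo.
Apply vowel harmony: nebaydimbo → nabaydimbo.
Vowel deletion: no change.

nabaydimbo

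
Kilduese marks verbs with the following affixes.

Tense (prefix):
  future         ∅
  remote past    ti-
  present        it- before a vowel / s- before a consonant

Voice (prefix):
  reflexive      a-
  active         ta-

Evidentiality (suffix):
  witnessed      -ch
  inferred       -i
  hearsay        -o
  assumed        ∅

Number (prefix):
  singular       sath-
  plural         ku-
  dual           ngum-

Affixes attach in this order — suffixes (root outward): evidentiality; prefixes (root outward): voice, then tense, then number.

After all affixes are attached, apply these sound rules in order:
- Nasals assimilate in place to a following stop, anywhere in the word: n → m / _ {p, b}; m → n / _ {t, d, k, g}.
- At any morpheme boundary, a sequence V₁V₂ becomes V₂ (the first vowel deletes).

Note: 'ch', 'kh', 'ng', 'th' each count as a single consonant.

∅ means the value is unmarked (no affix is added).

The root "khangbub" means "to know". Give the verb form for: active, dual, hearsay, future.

Attach voice active ta- → takhangbub.
Attach evidentiality hearsay -o → takhangbubo.
tense = future: zero marking, form stays takhangbubo.
Attach number dual ngum- → ngumtakhangbubo.
Apply nasal assimilation: ngumtakhangbubo → nguntakhangbubo.
Vowel deletion: no change.

nguntakhangbubo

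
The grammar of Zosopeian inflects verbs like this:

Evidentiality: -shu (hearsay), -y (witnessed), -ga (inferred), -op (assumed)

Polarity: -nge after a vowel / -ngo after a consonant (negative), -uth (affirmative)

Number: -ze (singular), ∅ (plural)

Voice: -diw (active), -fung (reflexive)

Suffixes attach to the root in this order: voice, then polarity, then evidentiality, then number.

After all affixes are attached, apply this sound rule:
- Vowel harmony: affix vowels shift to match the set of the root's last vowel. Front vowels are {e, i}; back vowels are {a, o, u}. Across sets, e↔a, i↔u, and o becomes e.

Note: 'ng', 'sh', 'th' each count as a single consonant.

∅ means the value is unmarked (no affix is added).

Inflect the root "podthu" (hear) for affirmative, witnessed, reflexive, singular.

Attach voice reflexive -fung → podthufung.
Attach polarity affirmative -uth → podthufunguth.
Attach evidentiality witnessed -y → podthufunguthy.
Attach number singular -ze → podthufunguthyze.
Apply vowel harmony: podthufunguthyze → podthufunguthyza.

podthufunguthyza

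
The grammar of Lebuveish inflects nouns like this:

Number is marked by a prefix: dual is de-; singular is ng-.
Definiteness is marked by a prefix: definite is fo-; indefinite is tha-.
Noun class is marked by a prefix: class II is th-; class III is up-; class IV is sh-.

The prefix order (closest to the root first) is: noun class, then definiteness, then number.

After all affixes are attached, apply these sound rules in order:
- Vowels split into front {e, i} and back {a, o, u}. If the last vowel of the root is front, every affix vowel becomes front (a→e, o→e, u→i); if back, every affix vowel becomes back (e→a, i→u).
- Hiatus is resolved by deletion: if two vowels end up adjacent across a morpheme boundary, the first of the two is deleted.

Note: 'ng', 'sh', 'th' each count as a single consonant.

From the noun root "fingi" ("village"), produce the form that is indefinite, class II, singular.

ngthethfingi

Attach noun class class II th- → thfingi.
Attach definiteness indefinite tha- → thathfingi.
Attach number singular ng- → ngthathfingi.
Apply vowel harmony: ngthathfingi → ngthethfingi.
Vowel deletion: no change.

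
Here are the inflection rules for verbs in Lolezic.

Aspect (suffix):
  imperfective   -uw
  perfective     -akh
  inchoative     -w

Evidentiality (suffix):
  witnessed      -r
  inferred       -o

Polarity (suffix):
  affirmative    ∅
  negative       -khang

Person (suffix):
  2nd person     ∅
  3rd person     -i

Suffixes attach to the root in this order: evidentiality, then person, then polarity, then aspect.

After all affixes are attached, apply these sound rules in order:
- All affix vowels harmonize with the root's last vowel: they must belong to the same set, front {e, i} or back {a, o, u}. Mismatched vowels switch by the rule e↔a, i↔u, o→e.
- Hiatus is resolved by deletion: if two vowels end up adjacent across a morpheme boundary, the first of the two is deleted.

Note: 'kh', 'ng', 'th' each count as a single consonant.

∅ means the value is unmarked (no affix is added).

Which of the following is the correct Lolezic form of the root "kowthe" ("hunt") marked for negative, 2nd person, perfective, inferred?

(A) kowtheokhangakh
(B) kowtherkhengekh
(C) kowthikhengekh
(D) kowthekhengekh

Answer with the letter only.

D

Attach evidentiality inferred -o → kowtheo.
person = 2nd person: zero marking, form stays kowtheo.
Attach polarity negative -khang → kowtheokhang.
Attach aspect perfective -akh → kowtheokhangakh.
Apply vowel harmony: kowtheokhangakh → kowtheekhengekh.
Apply vowel deletion: kowtheekhengekh → kowthekhengekh.
So the correct form is kowthekhengekh, option (D).
(C) kowthikhengekh is wrong: it uses 3rd person instead of 2nd person for person.
(A) kowtheokhangakh is wrong: it fails to apply the sound rule(s).
(B) kowtherkhengekh is wrong: it uses witnessed instead of inferred for evidentiality.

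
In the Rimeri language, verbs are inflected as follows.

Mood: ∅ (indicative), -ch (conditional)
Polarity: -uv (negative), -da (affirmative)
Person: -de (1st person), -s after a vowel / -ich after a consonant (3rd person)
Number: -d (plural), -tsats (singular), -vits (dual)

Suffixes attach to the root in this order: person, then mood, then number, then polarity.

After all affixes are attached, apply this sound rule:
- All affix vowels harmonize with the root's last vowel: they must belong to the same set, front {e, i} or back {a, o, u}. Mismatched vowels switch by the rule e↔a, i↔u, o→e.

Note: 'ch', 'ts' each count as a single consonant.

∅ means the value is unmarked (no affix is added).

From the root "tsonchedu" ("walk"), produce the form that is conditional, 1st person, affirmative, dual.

Attach person 1st person -de → tsonchedude.
Attach mood conditional -ch → tsonchedudech.
Attach number dual -vits → tsonchedudechvits.
Attach polarity affirmative -da → tsonchedudechvitsda.
Apply vowel harmony: tsonchedudechvitsda → tsonchedudachvutsda.

tsonchedudachvutsda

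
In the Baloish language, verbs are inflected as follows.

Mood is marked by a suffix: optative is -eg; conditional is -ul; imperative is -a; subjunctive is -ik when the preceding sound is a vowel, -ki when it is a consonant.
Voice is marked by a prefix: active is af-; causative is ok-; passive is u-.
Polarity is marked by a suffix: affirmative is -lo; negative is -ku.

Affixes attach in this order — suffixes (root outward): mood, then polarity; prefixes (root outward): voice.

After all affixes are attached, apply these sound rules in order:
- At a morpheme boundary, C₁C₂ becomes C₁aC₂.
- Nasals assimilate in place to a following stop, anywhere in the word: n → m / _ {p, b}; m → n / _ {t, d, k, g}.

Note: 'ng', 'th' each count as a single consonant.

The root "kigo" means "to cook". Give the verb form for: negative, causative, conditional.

okakigoulaku

Attach mood conditional -ul → kigoul.
Attach voice causative ok- → okkigoul.
Attach polarity negative -ku → okkigoulku.
Apply epenthesis: okkigoulku → okakigoulaku.
Nasal assimilation: no change.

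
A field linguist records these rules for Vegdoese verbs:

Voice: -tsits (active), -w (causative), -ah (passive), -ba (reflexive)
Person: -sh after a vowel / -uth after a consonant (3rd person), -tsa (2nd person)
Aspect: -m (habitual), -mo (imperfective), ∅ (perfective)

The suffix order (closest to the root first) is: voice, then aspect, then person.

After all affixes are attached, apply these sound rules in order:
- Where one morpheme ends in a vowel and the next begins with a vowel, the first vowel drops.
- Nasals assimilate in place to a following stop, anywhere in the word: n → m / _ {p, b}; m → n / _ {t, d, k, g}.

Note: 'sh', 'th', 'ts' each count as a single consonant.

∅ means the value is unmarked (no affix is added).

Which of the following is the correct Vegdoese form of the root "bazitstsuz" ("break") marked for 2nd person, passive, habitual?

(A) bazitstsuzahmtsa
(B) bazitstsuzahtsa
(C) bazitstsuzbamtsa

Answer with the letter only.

A

Attach voice passive -ah → bazitstsuzah.
Attach aspect habitual -m → bazitstsuzahm.
Attach person 2nd person -tsa → bazitstsuzahmtsa.
Vowel deletion: no change.
Nasal assimilation: no change.
So the correct form is bazitstsuzahmtsa, option (A).
(C) bazitstsuzbamtsa is wrong: it uses reflexive instead of passive for voice.
(B) bazitstsuzahtsa is wrong: it uses perfective instead of habitual for aspect.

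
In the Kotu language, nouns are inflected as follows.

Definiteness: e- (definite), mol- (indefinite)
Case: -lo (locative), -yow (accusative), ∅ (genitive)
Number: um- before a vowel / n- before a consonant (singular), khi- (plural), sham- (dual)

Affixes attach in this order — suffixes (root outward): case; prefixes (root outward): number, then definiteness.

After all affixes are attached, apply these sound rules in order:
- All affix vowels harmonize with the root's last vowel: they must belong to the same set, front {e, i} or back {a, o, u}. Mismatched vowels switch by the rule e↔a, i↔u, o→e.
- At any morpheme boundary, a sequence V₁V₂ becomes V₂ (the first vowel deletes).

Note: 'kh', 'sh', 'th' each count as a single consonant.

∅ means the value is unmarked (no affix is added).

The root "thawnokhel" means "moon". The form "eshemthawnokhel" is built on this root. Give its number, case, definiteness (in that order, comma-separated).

Segment: e-sham-thawnokhel.
number: sham- → dual.
case: ∅ → genitive.
definiteness: e- → definite.

dual, genitive, definite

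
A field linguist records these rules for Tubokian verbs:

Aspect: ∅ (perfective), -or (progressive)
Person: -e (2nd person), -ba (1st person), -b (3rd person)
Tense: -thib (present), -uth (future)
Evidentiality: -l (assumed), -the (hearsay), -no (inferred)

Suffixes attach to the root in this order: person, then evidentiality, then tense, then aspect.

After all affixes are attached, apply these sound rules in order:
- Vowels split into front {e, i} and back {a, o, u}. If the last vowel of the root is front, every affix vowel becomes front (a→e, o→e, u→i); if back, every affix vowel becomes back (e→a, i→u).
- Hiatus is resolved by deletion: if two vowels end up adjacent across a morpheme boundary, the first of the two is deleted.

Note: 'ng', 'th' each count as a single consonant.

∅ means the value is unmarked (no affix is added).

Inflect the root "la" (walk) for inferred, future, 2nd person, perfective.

lanuth

Attach person 2nd person -e → lae.
Attach evidentiality inferred -no → laeno.
Attach tense future -uth → laenouth.
aspect = perfective: zero marking, form stays laenouth.
Apply vowel harmony: laenouth → laanouth.
Apply vowel deletion: laanouth → lanuth.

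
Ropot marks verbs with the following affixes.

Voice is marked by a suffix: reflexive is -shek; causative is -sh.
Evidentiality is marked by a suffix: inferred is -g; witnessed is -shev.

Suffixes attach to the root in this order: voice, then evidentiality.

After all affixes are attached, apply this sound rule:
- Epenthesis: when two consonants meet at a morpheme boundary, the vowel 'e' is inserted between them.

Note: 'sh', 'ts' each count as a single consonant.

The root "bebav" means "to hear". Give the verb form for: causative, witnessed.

Attach voice causative -sh → bebavsh.
Attach evidentiality witnessed -shev → bebavshshev.
Apply epenthesis: bebavshshev → bebavesheshev.

bebavesheshev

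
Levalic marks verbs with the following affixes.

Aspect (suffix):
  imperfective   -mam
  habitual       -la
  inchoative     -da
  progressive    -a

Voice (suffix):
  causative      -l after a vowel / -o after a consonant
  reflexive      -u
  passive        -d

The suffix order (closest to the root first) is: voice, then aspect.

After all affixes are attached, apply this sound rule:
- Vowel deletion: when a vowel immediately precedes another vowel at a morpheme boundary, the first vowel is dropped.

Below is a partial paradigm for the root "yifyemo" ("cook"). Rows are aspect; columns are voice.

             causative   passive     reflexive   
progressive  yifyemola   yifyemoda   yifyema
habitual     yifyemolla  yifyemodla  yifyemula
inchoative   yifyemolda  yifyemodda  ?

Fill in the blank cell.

yifyemuda

Attach voice reflexive -u → yifyemou.
Attach aspect inchoative -da → yifyemouda.
Apply vowel deletion: yifyemouda → yifyemuda.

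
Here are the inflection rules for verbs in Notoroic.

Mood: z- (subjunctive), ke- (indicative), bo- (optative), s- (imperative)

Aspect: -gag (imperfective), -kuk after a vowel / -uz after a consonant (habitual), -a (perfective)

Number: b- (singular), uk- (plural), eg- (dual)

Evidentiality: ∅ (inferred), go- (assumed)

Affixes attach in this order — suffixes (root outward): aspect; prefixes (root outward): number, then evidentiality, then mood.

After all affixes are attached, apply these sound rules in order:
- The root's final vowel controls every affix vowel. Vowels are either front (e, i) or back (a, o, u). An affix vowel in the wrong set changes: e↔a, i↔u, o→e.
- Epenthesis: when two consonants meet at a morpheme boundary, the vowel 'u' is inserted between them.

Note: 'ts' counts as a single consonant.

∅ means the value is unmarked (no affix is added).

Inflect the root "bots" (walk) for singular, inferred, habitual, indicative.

kabubotsuz

Attach aspect habitual -uz (after consonant 'ts') → botsuz.
Attach number singular b- → bbotsuz.
evidentiality = inferred: zero marking, form stays bbotsuz.
Attach mood indicative ke- → kebbotsuz.
Apply vowel harmony: kebbotsuz → kabbotsuz.
Apply epenthesis: kabbotsuz → kabubotsuz.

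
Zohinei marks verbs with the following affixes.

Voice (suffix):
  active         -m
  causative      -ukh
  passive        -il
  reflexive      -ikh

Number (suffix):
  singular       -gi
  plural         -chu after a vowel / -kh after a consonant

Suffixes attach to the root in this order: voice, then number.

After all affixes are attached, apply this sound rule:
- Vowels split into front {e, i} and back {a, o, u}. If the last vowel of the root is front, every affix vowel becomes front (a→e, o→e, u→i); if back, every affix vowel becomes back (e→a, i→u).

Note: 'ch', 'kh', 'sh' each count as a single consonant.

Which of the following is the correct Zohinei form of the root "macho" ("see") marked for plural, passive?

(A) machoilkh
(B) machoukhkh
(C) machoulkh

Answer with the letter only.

C

Attach voice passive -il → machoil.
Attach number plural -kh (after consonant 'l') → machoilkh.
Apply vowel harmony: machoilkh → machoulkh.
So the correct form is machoulkh, option (C).
(B) machoukhkh is wrong: it uses causative instead of passive for voice.
(A) machoilkh is wrong: it fails to apply the sound rule(s).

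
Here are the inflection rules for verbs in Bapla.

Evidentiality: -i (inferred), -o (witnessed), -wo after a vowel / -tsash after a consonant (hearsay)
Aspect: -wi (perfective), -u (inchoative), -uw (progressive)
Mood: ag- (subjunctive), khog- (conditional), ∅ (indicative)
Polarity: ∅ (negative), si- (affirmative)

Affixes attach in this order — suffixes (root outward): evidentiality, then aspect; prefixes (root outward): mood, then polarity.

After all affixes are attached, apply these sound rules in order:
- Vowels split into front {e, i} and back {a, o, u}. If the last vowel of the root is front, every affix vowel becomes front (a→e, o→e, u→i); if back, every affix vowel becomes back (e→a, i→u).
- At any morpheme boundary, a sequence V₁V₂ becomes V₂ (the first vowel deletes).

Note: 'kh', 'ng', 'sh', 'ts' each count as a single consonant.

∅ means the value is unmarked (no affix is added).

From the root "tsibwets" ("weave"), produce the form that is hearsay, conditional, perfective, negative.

khegtsibwetstseshwi

Attach mood conditional khog- → khogtsibwets.
Attach evidentiality hearsay -tsash (after consonant 'ts') → khogtsibwetstsash.
polarity = negative: zero marking, form stays khogtsibwetstsash.
Attach aspect perfective -wi → khogtsibwetstsashwi.
Apply vowel harmony: khogtsibwetstsashwi → khegtsibwetstseshwi.
Vowel deletion: no change.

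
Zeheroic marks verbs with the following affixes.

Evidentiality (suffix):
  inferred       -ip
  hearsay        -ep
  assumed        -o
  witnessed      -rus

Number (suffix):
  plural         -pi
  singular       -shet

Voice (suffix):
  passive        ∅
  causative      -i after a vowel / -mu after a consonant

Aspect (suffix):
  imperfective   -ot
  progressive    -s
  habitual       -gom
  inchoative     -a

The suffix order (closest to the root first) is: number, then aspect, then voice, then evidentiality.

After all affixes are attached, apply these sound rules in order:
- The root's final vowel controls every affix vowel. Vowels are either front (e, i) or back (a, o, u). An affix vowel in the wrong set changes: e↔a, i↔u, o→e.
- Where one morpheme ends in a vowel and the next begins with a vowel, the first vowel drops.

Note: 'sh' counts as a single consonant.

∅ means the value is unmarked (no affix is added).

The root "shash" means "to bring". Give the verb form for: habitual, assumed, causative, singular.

shashshatgommo

Attach number singular -shet → shashshet.
Attach aspect habitual -gom → shashshetgom.
Attach voice causative -mu (after consonant 'm') → shashshetgommu.
Attach evidentiality assumed -o → shashshetgommuo.
Apply vowel harmony: shashshetgommuo → shashshatgommuo.
Apply vowel deletion: shashshatgommuo → shashshatgommo.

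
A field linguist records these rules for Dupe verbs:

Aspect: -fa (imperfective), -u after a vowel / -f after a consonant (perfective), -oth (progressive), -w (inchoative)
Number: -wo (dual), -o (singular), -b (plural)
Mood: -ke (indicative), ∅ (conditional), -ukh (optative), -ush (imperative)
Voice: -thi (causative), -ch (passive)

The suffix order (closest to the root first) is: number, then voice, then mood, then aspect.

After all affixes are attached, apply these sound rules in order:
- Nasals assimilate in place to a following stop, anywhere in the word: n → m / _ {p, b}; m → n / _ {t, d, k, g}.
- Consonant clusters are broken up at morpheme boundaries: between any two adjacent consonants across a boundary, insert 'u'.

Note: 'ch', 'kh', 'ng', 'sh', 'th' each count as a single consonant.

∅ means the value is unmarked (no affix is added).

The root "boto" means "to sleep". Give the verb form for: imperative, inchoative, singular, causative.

Attach number singular -o → botoo.
Attach voice causative -thi → botoothi.
Attach mood imperative -ush → botoothiush.
Attach aspect inchoative -w → botoothiushw.
Nasal assimilation: no change.
Apply epenthesis: botoothiushw → botoothiushuw.

botoothiushuw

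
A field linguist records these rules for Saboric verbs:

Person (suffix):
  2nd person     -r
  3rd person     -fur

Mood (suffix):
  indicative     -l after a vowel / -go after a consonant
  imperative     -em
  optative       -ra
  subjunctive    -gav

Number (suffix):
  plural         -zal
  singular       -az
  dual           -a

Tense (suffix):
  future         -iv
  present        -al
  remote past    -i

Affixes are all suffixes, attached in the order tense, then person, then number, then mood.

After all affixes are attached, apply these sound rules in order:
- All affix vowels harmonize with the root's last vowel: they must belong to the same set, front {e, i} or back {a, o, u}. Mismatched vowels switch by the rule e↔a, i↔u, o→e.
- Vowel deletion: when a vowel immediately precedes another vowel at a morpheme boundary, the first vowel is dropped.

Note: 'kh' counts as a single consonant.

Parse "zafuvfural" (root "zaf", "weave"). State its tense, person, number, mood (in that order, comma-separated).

Segment: zaf-iv-fur-a-l.
tense: -iv → future.
person: -fur → 3rd person.
number: -a → dual.
mood: -l/go → indicative.

future, 3rd person, dual, indicative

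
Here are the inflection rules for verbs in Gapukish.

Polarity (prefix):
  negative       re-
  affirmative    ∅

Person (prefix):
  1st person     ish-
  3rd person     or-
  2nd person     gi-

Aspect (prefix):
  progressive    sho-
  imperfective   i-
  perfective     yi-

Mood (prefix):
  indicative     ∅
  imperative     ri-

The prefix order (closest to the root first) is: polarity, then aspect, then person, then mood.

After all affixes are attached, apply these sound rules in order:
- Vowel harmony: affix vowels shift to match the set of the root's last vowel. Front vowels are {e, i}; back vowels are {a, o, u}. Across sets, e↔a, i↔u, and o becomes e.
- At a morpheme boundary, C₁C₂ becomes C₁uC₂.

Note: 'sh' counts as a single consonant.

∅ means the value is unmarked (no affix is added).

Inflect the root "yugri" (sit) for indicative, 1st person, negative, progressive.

ishushereyugri

Attach polarity negative re- → reyugri.
Attach aspect progressive sho- → shoreyugri.
Attach person 1st person ish- → ishshoreyugri.
mood = indicative: zero marking, form stays ishshoreyugri.
Apply vowel harmony: ishshoreyugri → ishshereyugri.
Apply epenthesis: ishshereyugri → ishushereyugri.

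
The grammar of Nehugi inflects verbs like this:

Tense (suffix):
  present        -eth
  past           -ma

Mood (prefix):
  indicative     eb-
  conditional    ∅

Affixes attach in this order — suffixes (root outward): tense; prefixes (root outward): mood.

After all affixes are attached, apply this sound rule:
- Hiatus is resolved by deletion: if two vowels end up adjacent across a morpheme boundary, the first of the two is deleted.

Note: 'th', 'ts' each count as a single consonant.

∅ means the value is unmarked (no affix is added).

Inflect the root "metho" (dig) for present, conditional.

Attach tense present -eth → methoeth.
mood = conditional: zero marking, form stays methoeth.
Apply vowel deletion: methoeth → metheth.

metheth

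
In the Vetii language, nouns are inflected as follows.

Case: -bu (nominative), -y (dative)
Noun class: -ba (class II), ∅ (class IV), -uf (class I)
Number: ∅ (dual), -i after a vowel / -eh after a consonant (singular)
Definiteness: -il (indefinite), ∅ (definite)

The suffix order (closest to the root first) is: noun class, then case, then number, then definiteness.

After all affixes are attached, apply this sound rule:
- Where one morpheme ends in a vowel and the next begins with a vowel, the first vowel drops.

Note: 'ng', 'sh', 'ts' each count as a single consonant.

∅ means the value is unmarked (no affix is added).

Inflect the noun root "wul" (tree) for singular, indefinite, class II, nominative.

wulbabil

Attach noun class class II -ba → wulba.
Attach case nominative -bu → wulbabu.
Attach number singular -i (after vowel 'u') → wulbabui.
Attach definiteness indefinite -il → wulbabuiil.
Apply vowel deletion: wulbabuiil → wulbabil.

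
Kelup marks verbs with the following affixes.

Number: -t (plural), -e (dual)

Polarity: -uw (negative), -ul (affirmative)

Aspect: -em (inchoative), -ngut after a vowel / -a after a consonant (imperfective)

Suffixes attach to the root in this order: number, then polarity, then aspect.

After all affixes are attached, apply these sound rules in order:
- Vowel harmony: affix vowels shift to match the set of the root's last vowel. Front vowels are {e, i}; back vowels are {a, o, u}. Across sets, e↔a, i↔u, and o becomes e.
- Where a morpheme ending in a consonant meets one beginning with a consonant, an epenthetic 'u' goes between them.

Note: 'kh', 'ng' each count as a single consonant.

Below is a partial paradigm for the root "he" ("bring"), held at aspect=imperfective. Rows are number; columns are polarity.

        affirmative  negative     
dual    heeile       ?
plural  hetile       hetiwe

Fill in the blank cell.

heeiwe

Attach number dual -e → hee.
Attach polarity negative -uw → heeuw.
Attach aspect imperfective -a (after consonant 'w') → heeuwa.
Apply vowel harmony: heeuwa → heeiwe.
Epenthesis: no change.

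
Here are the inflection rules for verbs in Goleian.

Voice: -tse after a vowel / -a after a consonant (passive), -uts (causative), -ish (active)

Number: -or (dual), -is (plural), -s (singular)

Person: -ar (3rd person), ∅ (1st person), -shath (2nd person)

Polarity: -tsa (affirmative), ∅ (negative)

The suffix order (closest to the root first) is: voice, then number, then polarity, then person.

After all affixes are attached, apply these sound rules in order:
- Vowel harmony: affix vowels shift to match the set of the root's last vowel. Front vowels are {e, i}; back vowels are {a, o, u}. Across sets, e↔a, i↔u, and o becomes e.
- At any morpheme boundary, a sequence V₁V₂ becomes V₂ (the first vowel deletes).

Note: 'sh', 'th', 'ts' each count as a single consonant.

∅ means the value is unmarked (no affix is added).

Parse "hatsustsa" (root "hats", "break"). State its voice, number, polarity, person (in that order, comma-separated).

passive, plural, affirmative, 1st person

Segment: hats-a-is-tsa.
voice: -tse/a → passive.
number: -is → plural.
polarity: -tsa → affirmative.
person: ∅ → 1st person.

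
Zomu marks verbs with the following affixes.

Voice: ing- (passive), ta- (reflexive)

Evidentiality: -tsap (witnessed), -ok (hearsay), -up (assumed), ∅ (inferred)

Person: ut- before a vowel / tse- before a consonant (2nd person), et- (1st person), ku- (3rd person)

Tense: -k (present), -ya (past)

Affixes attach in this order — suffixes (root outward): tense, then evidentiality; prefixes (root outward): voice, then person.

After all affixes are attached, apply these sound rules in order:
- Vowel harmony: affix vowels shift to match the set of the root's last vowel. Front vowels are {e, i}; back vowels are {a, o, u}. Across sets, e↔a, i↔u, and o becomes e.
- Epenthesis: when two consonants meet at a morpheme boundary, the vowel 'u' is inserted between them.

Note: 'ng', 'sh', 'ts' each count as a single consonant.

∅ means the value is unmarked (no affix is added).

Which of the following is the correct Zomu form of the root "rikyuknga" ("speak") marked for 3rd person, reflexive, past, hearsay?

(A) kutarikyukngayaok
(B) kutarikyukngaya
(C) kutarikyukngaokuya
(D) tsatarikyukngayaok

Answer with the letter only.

A

Attach tense past -ya → rikyukngaya.
Attach evidentiality hearsay -ok → rikyukngayaok.
Attach voice reflexive ta- → tarikyukngayaok.
Attach person 3rd person ku- → kutarikyukngayaok.
Vowel harmony: no change.
Epenthesis: no change.
So the correct form is kutarikyukngayaok, option (A).
(D) tsatarikyukngayaok is wrong: it uses 2nd person instead of 3rd person for person.
(B) kutarikyukngaya is wrong: it uses inferred instead of hearsay for evidentiality.
(C) kutarikyukngaokuya is wrong: it has the affixes in the wrong order.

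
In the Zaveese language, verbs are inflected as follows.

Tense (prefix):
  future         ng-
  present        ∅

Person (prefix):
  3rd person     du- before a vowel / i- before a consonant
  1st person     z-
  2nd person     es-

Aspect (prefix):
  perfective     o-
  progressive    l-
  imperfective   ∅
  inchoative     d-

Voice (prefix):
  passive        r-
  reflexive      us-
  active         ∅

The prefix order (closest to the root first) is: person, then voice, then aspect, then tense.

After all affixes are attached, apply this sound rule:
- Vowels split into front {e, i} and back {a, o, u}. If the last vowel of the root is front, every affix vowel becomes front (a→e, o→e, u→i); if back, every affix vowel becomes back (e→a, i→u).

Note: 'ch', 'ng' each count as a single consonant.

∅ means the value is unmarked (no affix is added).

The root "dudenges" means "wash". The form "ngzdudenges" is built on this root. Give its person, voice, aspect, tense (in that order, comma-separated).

1st person, active, imperfective, future

Segment: ng-z-dudenges.
person: z- → 1st person.
voice: ∅ → active.
aspect: ∅ → imperfective.
tense: ng- → future.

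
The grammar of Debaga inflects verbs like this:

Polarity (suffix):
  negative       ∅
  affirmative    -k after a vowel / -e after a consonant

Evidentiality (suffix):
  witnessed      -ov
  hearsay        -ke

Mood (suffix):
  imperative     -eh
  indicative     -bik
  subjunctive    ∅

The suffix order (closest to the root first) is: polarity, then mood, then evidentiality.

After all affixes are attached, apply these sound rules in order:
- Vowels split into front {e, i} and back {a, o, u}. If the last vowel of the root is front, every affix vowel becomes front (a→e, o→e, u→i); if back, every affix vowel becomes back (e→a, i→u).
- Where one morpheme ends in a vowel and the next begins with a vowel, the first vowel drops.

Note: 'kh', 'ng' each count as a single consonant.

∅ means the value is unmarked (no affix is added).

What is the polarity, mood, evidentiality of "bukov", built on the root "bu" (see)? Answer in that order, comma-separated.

affirmative, subjunctive, witnessed

Segment: bu-k-ov.
polarity: -k/e → affirmative.
mood: ∅ → subjunctive.
evidentiality: -ov → witnessed.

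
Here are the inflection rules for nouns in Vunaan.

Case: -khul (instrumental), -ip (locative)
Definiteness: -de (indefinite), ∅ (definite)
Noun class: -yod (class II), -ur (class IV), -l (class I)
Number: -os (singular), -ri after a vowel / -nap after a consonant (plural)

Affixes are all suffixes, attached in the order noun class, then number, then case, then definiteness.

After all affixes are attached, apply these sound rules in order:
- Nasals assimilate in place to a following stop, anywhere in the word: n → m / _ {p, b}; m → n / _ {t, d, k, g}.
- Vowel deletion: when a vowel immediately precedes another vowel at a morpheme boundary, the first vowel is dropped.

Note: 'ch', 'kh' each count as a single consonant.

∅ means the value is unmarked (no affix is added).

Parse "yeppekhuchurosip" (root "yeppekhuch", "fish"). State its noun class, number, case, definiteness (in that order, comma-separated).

Segment: yeppekhuch-ur-os-ip.
noun class: -ur → class IV.
number: -os → singular.
case: -ip → locative.
definiteness: ∅ → definite.

class IV, singular, locative, definite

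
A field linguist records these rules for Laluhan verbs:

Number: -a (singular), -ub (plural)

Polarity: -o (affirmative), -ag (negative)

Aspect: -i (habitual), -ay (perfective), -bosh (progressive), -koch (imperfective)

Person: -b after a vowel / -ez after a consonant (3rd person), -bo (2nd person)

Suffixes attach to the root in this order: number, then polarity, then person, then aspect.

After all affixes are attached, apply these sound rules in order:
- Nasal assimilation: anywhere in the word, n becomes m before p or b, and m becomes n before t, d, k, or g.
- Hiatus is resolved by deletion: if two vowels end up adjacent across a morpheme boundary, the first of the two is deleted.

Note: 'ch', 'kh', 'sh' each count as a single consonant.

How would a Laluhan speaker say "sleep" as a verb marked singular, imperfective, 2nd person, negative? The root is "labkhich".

Attach number singular -a → labkhicha.
Attach polarity negative -ag → labkhichaag.
Attach person 2nd person -bo → labkhichaagbo.
Attach aspect imperfective -koch → labkhichaagbokoch.
Nasal assimilation: no change.
Apply vowel deletion: labkhichaagbokoch → labkhichagbokoch.

labkhichagbokoch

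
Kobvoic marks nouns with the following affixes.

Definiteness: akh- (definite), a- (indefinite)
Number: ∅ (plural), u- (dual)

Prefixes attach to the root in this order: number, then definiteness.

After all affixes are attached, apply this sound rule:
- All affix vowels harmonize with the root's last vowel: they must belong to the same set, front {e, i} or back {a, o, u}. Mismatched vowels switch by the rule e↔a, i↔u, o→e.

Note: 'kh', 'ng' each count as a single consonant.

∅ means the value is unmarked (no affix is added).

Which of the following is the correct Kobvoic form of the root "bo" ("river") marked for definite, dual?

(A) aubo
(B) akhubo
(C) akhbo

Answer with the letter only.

B

Attach number dual u- → ubo.
Attach definiteness definite akh- → akhubo.
Vowel harmony: no change.
So the correct form is akhubo, option (B).
(C) akhbo is wrong: it uses plural instead of dual for number.
(A) aubo is wrong: it uses indefinite instead of definite for definiteness.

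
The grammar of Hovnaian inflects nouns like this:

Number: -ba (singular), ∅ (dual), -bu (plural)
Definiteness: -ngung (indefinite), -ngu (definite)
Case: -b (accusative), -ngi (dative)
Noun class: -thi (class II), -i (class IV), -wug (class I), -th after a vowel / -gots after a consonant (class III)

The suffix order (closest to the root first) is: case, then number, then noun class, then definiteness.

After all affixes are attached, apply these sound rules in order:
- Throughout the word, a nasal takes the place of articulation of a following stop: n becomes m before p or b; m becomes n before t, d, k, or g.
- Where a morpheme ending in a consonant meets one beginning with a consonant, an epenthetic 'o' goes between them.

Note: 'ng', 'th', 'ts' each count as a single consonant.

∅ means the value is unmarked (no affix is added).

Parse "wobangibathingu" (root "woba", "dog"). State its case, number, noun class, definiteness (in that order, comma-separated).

dative, singular, class II, definite

Segment: woba-ngi-ba-thi-ngu.
case: -ngi → dative.
number: -ba → singular.
noun class: -thi → class II.
definiteness: -ngu → definite.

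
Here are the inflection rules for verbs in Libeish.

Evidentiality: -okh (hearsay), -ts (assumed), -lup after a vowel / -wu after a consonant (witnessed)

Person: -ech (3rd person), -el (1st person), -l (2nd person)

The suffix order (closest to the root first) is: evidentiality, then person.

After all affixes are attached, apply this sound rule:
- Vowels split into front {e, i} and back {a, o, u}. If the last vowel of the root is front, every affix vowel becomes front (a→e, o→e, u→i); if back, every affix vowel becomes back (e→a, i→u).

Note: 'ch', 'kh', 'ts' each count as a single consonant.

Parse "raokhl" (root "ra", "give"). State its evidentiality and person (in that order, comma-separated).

Segment: ra-okh-l.
evidentiality: -okh → hearsay.
person: -l → 2nd person.

hearsay, 2nd person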